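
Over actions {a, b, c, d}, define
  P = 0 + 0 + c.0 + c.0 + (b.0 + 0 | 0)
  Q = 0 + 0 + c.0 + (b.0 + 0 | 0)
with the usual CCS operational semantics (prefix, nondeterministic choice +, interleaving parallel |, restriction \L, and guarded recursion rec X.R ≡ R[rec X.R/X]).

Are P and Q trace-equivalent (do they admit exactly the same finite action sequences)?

trace-equivalent

LTS(P): 2 reachable states
  m0 = 0 + 0 + c.0 + c.0 + (b.0 + 0 | 0) :: —b→ m1, —c→ m1
  m1 = 0 :: (no moves)
LTS(Q): 2 reachable states
  n0 = 0 + 0 + c.0 + (b.0 + 0 | 0) :: —b→ n1, —c→ n1
  n1 = 0 :: (no moves)
Bisimilarity quotient blocks:
  B0 = {m0, n0}
  B1 = {m1, n1}
m0 ∈ B0, n0 ∈ B0 → same block
Bisimilar ⇒ trace-equivalent.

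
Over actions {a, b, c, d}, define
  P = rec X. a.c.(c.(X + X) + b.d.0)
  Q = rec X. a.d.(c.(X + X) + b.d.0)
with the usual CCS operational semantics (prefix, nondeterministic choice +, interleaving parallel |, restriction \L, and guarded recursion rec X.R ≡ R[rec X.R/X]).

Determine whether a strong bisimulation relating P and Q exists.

P's transition system — 6 states:
  u0 = rec X. a.c.(c.(X + X) + b.d.0) ⊢ =a=> u1
  u1 = c.(c.((rec X. a.c.(c.(X + X) + b.d.0)) + (rec X. a.c.(c.(X + X) + b.d.0))) + b.d.0) ⊢ =c=> u2
  u2 = c.((rec X. a.c.(c.(X + X) + b.d.0)) + (rec X. a.c.(c.(X + X) + b.d.0))) + b.d.0 ⊢ =b=> u3, =c=> u4
  u3 = d.0 ⊢ =d=> u5
  u4 = (rec X. a.c.(c.(X + X) + b.d.0)) + (rec X. a.c.(c.(X + X) + b.d.0)) ⊢ =a=> u1
  u5 = 0 ⊢ ∅
Q's transition system — 6 states:
  v0 = rec X. a.d.(c.(X + X) + b.d.0) ⊢ =a=> v1
  v1 = d.(c.((rec X. a.d.(c.(X + X) + b.d.0)) + (rec X. a.d.(c.(X + X) + b.d.0))) + b.d.0) ⊢ =d=> v2
  v2 = c.((rec X. a.d.(c.(X + X) + b.d.0)) + (rec X. a.d.(c.(X + X) + b.d.0))) + b.d.0 ⊢ =b=> v3, =c=> v4
  v3 = d.0 ⊢ =d=> v5
  v4 = (rec X. a.d.(c.(X + X) + b.d.0)) + (rec X. a.d.(c.(X + X) + b.d.0)) ⊢ =a=> v1
  v5 = 0 ⊢ ∅
Bisimilarity quotient blocks:
  B0 = {u0, u4}
  B1 = {u1}
  B2 = {u2}
  B3 = {u3, v3}
  B4 = {u5, v5}
  B5 = {v0, v4}
  B6 = {v1}
  B7 = {v2}
u0 ∈ B0, v0 ∈ B5 → different blocks

P ≁ Q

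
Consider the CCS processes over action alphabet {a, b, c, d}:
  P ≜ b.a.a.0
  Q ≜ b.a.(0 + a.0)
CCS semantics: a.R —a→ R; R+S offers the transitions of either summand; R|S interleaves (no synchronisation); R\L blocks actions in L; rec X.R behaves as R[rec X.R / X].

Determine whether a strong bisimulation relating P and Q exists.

P ~ Q

LTS(P): 4 reachable states
  u0 = b.a.a.0 ⊢ —b→ u1
  u1 = a.a.0 ⊢ —a→ u2
  u2 = a.0 ⊢ —a→ u3
  u3 = 0 ⊢ ∅
LTS(Q): 4 reachable states
  v0 = b.a.(0 + a.0) ⊢ —b→ v1
  v1 = a.(0 + a.0) ⊢ —a→ v2
  v2 = 0 + a.0 ⊢ —a→ v3
  v3 = 0 ⊢ ∅
Partition-refinement fixed point:
  B0 = {u0, v0}
  B1 = {u1, v1}
  B2 = {u2, v2}
  B3 = {u3, v3}
u0 ∈ B0, v0 ∈ B0 → same block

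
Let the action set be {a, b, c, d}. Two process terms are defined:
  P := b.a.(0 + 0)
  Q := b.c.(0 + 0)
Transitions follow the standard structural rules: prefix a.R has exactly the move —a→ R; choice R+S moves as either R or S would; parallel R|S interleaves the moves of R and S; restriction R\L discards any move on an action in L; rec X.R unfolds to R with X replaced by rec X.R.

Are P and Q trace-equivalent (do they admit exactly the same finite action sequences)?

traces(P) ≠ traces(Q) — witness ⟨ba⟩

P's transition system — 3 states:
  s0 = b.a.(0 + 0) ⊢ ··b··> s1
  s1 = a.(0 + 0) ⊢ ··a··> s2
  s2 = 0 + 0 ⊢ ∅
Q's transition system — 3 states:
  t0 = b.c.(0 + 0) ⊢ ··b··> t1
  t1 = c.(0 + 0) ⊢ ··c··> t2
  t2 = 0 + 0 ⊢ ∅
Run σ = ⟨ba⟩ on P: start {s0}
  after b @ step 1: {s1}
  after a @ step 2: {s2}
  — P admits the full trace.
Run σ = ⟨ba⟩ on Q: start {t0}
  after b @ step 1: {t1}
  after a @ step 2: ∅ (Q stuck)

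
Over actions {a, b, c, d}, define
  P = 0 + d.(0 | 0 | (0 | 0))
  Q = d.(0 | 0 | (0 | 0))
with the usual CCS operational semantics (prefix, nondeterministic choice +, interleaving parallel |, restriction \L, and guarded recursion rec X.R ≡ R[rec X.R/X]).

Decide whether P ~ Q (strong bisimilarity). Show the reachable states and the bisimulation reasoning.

Reachable graph of P (2 states):
  u0 = 0 + d.(0 | 0 | (0 | 0)) has moves ··d··> u1
  u1 = 0 | 0 | (0 | 0) has moves deadlocked
Reachable graph of Q (2 states):
  v0 = d.(0 | 0 | (0 | 0)) has moves ··d··> v1
  v1 = 0 | 0 | (0 | 0) has moves deadlocked
Bisimilarity quotient blocks:
  B0 = {u0, v0}
  B1 = {u1, v1}
u0 ∈ B0, v0 ∈ B0 → same block

YES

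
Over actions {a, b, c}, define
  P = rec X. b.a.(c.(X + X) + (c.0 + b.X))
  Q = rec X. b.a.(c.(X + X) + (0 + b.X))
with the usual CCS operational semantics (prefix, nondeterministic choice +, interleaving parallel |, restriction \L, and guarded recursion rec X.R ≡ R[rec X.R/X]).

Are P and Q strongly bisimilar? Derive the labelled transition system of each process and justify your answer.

P ≁ Q

LTS(P): 5 reachable states
  m0 = rec X. b.a.(c.(X + X) + (c.0 + b.X)) → ··b··> m1
  m1 = a.(c.((rec X. b.a.(c.(X + X) + (c.0 + b.X))) + (rec X. b.a.(c.(X + X) + (c.0 + b.X)))) + (c.0 + b.(rec X. b.a.(c.(X + X) + (c.0 + b.X))))) → ··a··> m2
  m2 = c.((rec X. b.a.(c.(X + X) + (c.0 + b.X))) + (rec X. b.a.(c.(X + X) + (c.0 + b.X)))) + (c.0 + b.(rec X. b.a.(c.(X + X) + (c.0 + b.X)))) → ··b··> m0, ··c··> m3, ··c··> m4
  m3 = (rec X. b.a.(c.(X + X) + (c.0 + b.X))) + (rec X. b.a.(c.(X + X) + (c.0 + b.X))) → ··b··> m1
  m4 = 0 → deadlocked
LTS(Q): 4 reachable states
  n0 = rec X. b.a.(c.(X + X) + (0 + b.X)) → ··b··> n1
  n1 = a.(c.((rec X. b.a.(c.(X + X) + (0 + b.X))) + (rec X. b.a.(c.(X + X) + (0 + b.X)))) + (0 + b.(rec X. b.a.(c.(X + X) + (0 + b.X))))) → ··a··> n2
  n2 = c.((rec X. b.a.(c.(X + X) + (0 + b.X))) + (rec X. b.a.(c.(X + X) + (0 + b.X)))) + (0 + b.(rec X. b.a.(c.(X + X) + (0 + b.X)))) → ··b··> n0, ··c··> n3
  n3 = (rec X. b.a.(c.(X + X) + (0 + b.X))) + (rec X. b.a.(c.(X + X) + (0 + b.X))) → ··b··> n1
Bisimilarity quotient blocks:
  B0 = {m0, m3}
  B1 = {m1}
  B2 = {m2}
  B3 = {m4}
  B4 = {n0, n3}
  B5 = {n1}
  B6 = {n2}
m0 ∈ B0, n0 ∈ B4 → different blocks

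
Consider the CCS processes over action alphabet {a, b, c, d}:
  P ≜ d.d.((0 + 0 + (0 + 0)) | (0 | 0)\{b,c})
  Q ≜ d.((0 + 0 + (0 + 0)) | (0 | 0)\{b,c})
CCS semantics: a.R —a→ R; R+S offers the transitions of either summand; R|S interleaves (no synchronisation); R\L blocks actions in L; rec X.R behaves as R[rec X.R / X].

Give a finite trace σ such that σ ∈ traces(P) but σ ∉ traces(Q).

Reachable graph of P (3 states):
  p0 = d.d.((0 + 0 + (0 + 0)) | (0 | 0)\{b,c}) → =d=> p1
  p1 = d.((0 + 0 + (0 + 0)) | (0 | 0)\{b,c}) → =d=> p2
  p2 = (0 + 0 + (0 + 0)) | (0 | 0)\{b,c} → ·
Reachable graph of Q (2 states):
  q0 = d.((0 + 0 + (0 + 0)) | (0 | 0)\{b,c}) → =d=> q1
  q1 = (0 + 0 + (0 + 0)) | (0 | 0)\{b,c} → ·
Executing dd from P (initial set {p0}):
  after d @ step 1: {p1}
  after d @ step 2: {p2}
  — P admits the full trace.
Executing dd from Q (initial set {q0}):
  after d @ step 1: {q1}
  after d @ step 2: ∅ (Q stuck)

dd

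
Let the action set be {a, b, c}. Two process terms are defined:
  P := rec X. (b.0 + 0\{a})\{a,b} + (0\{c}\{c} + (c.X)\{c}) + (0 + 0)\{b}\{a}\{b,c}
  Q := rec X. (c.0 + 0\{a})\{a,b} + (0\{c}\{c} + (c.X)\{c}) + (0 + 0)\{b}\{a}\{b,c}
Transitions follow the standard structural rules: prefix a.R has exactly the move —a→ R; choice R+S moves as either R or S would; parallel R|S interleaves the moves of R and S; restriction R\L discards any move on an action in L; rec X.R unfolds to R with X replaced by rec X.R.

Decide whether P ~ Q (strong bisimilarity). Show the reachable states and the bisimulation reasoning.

not bisimilar

Reachable graph of P (1 states):
  p0 = rec X. (b.0 + 0\{a})\{a,b} + (0\{c}\{c} + (c.X)\{c}) + (0 + 0)\{b}\{a}\{b,c} → deadlocked
Reachable graph of Q (2 states):
  q0 = rec X. (c.0 + 0\{a})\{a,b} + (0\{c}\{c} + (c.X)\{c}) + (0 + 0)\{b}\{a}\{b,c} → -c-> q1
  q1 = 0\{a,b} → deadlocked
Coarsest stable partition (strong bisimilarity classes):
  B0 = {p0, q1}
  B1 = {q0}
p0 ∈ B0, q0 ∈ B1 → different blocks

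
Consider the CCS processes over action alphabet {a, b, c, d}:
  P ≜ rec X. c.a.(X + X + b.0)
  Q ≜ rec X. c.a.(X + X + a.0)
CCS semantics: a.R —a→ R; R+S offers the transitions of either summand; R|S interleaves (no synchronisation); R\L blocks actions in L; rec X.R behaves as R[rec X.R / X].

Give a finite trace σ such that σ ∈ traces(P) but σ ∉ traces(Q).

P's transition system — 4 states:
  m0 = rec X. c.a.(X + X + b.0) ⊢ —c→ m1
  m1 = a.((rec X. c.a.(X + X + b.0)) + (rec X. c.a.(X + X + b.0)) + b.0) ⊢ —a→ m2
  m2 = (rec X. c.a.(X + X + b.0)) + (rec X. c.a.(X + X + b.0)) + b.0 ⊢ —b→ m3, —c→ m1
  m3 = 0 ⊢ (no moves)
Q's transition system — 4 states:
  n0 = rec X. c.a.(X + X + a.0) ⊢ —c→ n1
  n1 = a.((rec X. c.a.(X + X + a.0)) + (rec X. c.a.(X + X + a.0)) + a.0) ⊢ —a→ n2
  n2 = (rec X. c.a.(X + X + a.0)) + (rec X. c.a.(X + X + a.0)) + a.0 ⊢ —a→ n3, —c→ n1
  n3 = 0 ⊢ (no moves)
Executing cab from P (initial set {m0}):
  [1] c ⇒ {m1}
  [2] a ⇒ {m2}
  [3] b ⇒ {m3}
  — P admits the full trace.
Executing cab from Q (initial set {n0}):
  [1] c ⇒ {n1}
  [2] a ⇒ {n2}
  [3] b ⇒ ∅ (Q stuck)

cab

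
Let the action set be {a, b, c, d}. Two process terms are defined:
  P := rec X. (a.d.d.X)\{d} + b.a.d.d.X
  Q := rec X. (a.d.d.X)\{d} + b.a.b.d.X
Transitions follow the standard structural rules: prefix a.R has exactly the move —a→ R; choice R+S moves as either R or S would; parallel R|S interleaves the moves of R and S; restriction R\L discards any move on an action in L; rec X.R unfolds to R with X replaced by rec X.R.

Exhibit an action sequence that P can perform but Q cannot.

bad

P's transition system — 5 states:
  m0 = rec X. (a.d.d.X)\{d} + b.a.d.d.X has moves --a--▸ m1, --b--▸ m2
  m1 = (d.d.(rec X. (a.d.d.X)\{d} + b.a.d.d.X))\{d} has moves ·
  m2 = a.d.d.(rec X. (a.d.d.X)\{d} + b.a.d.d.X) has moves --a--▸ m3
  m3 = d.d.(rec X. (a.d.d.X)\{d} + b.a.d.d.X) has moves --d--▸ m4
  m4 = d.(rec X. (a.d.d.X)\{d} + b.a.d.d.X) has moves --d--▸ m0
Q's transition system — 5 states:
  n0 = rec X. (a.d.d.X)\{d} + b.a.b.d.X has moves --a--▸ n1, --b--▸ n2
  n1 = (d.d.(rec X. (a.d.d.X)\{d} + b.a.b.d.X))\{d} has moves ·
  n2 = a.b.d.(rec X. (a.d.d.X)\{d} + b.a.b.d.X) has moves --a--▸ n3
  n3 = b.d.(rec X. (a.d.d.X)\{d} + b.a.b.d.X) has moves --b--▸ n4
  n4 = d.(rec X. (a.d.d.X)\{d} + b.a.b.d.X) has moves --d--▸ n0
Trace ⟨bad⟩ through P, begin at {m0}:
  [1] b ⇒ {m2}
  [2] a ⇒ {m3}
  [3] d ⇒ {m4}
  ✓ P
Trace ⟨bad⟩ through Q, begin at {n0}:
  [1] b ⇒ {n2}
  [2] a ⇒ {n3}
  [3] d ⇒ no successor for Q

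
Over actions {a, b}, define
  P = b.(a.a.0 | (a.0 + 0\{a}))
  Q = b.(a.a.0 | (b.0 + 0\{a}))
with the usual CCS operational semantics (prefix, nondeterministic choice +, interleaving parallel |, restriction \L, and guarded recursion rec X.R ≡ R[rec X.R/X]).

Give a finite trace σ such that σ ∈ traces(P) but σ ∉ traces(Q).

baaa

LTS(P): 7 reachable states
  s0 = b.(a.a.0 | (a.0 + 0\{a})) | -b-> s1
  s1 = a.a.0 | (a.0 + 0\{a}) | -a-> s2, -a-> s3
  s2 = a.0 | (a.0 + 0\{a}) | -a-> s4, -a-> s5
  s3 = a.a.0 | 0 | -a-> s5
  s4 = 0 | (a.0 + 0\{a}) | -a-> s6
  s5 = a.0 | 0 | -a-> s6
  s6 = 0 | 0 | ·
LTS(Q): 7 reachable states
  t0 = b.(a.a.0 | (b.0 + 0\{a})) | -b-> t1
  t1 = a.a.0 | (b.0 + 0\{a}) | -a-> t2, -b-> t3
  t2 = a.0 | (b.0 + 0\{a}) | -a-> t4, -b-> t5
  t3 = a.a.0 | 0 | -a-> t5
  t4 = 0 | (b.0 + 0\{a}) | -b-> t6
  t5 = a.0 | 0 | -a-> t6
  t6 = 0 | 0 | ·
Run σ = ⟨baaa⟩ on P: start {s0}
  [1] b ⇒ {s1}
  [2] a ⇒ {s2, s3}
  [3] a ⇒ {s4, s5}
  [4] a ⇒ {s6}
  ✓ P
Run σ = ⟨baaa⟩ on Q: start {t0}
  [1] b ⇒ {t1}
  [2] a ⇒ {t2}
  [3] a ⇒ {t4}
  [4] a ⇒ no successor for Q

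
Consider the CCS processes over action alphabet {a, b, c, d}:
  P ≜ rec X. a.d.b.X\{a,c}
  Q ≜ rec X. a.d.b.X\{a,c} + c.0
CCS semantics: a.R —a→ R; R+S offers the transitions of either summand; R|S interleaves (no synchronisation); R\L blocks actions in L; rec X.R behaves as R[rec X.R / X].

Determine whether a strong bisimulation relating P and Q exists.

Reachable graph of P (4 states):
  m0 = rec X. a.d.b.X\{a,c} has moves ··a··> m1
  m1 = d.b.(rec X. a.d.b.X\{a,c})\{a,c} has moves ··d··> m2
  m2 = b.(rec X. a.d.b.X\{a,c})\{a,c} has moves ··b··> m3
  m3 = (rec X. a.d.b.X\{a,c})\{a,c} has moves deadlocked
Reachable graph of Q (5 states):
  n0 = rec X. a.d.b.X\{a,c} + c.0 has moves ··a··> n1, ··c··> n2
  n1 = d.b.(rec X. a.d.b.X\{a,c} + c.0)\{a,c} has moves ··d··> n3
  n2 = 0 has moves deadlocked
  n3 = b.(rec X. a.d.b.X\{a,c} + c.0)\{a,c} has moves ··b··> n4
  n4 = (rec X. a.d.b.X\{a,c} + c.0)\{a,c} has moves deadlocked
Partition-refinement fixed point:
  B0 = {m0}
  B1 = {m1, n1}
  B2 = {m2, n3}
  B3 = {m3, n2, n4}
  B4 = {n0}
m0 ∈ B0, n0 ∈ B4 → different blocks

NO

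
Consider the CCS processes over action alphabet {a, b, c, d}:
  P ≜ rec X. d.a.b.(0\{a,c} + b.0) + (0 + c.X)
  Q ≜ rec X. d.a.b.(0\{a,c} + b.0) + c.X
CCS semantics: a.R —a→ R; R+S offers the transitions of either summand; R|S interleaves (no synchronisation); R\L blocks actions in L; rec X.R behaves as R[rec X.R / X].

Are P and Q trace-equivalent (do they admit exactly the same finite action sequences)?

YES

LTS(P): 5 reachable states
  u0 = rec X. d.a.b.(0\{a,c} + b.0) + (0 + c.X) ⊢ -c-> u0, -d-> u1
  u1 = a.b.(0\{a,c} + b.0) ⊢ -a-> u2
  u2 = b.(0\{a,c} + b.0) ⊢ -b-> u3
  u3 = 0\{a,c} + b.0 ⊢ -b-> u4
  u4 = 0 ⊢ ·
LTS(Q): 5 reachable states
  v0 = rec X. d.a.b.(0\{a,c} + b.0) + c.X ⊢ -c-> v0, -d-> v1
  v1 = a.b.(0\{a,c} + b.0) ⊢ -a-> v2
  v2 = b.(0\{a,c} + b.0) ⊢ -b-> v3
  v3 = 0\{a,c} + b.0 ⊢ -b-> v4
  v4 = 0 ⊢ ·
Bisimilarity quotient blocks:
  B0 = {u0, v0}
  B1 = {u1, v1}
  B2 = {u2, v2}
  B3 = {u3, v3}
  B4 = {u4, v4}
u0 ∈ B0, v0 ∈ B0 → same block
Bisimilar ⇒ trace-equivalent.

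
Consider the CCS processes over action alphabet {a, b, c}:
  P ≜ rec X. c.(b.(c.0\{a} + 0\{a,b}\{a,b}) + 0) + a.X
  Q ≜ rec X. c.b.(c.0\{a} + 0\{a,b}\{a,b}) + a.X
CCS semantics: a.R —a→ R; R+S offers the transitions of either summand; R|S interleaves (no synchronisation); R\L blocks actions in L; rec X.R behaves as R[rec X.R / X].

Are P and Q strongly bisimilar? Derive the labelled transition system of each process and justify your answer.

bisimilar

Reachable graph of P (4 states):
  s0 = rec X. c.(b.(c.0\{a} + 0\{a,b}\{a,b}) + 0) + a.X has moves —a→ s0, —c→ s1
  s1 = b.(c.0\{a} + 0\{a,b}\{a,b}) + 0 has moves —b→ s2
  s2 = c.0\{a} + 0\{a,b}\{a,b} has moves —c→ s3
  s3 = 0\{a} has moves stopped
Reachable graph of Q (4 states):
  t0 = rec X. c.b.(c.0\{a} + 0\{a,b}\{a,b}) + a.X has moves —a→ t0, —c→ t1
  t1 = b.(c.0\{a} + 0\{a,b}\{a,b}) has moves —b→ t2
  t2 = c.0\{a} + 0\{a,b}\{a,b} has moves —c→ t3
  t3 = 0\{a} has moves stopped
Bisimilarity quotient blocks:
  B0 = {s0, t0}
  B1 = {s1, t1}
  B2 = {s2, t2}
  B3 = {s3, t3}
s0 ∈ B0, t0 ∈ B0 → same block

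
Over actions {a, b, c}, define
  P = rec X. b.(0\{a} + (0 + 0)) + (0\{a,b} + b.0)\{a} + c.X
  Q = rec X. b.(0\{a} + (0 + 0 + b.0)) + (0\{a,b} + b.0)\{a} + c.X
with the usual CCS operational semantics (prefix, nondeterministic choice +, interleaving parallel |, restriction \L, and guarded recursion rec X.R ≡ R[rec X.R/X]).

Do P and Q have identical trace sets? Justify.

Reachable graph of P (3 states):
  s0 = rec X. b.(0\{a} + (0 + 0)) + (0\{a,b} + b.0)\{a} + c.X has moves =b=> s1, =b=> s2, =c=> s0
  s1 = 0\{a} has moves ∅
  s2 = 0\{a} + (0 + 0) has moves ∅
Reachable graph of Q (4 states):
  t0 = rec X. b.(0\{a} + (0 + 0 + b.0)) + (0\{a,b} + b.0)\{a} + c.X has moves =b=> t1, =b=> t2, =c=> t0
  t1 = 0\{a} has moves ∅
  t2 = 0\{a} + (0 + 0 + b.0) has moves =b=> t3
  t3 = 0 has moves ∅
Executing bb from Q (initial set {t0}):
  after b @ step 1: {t1, t2}
  after b @ step 2: {t3}
  Q completes σ.
Executing bb from P (initial set {s0}):
  after b @ step 1: {s1, s2}
  after b @ step 2: no successor for P

trace-distinct — witness ⟨bb⟩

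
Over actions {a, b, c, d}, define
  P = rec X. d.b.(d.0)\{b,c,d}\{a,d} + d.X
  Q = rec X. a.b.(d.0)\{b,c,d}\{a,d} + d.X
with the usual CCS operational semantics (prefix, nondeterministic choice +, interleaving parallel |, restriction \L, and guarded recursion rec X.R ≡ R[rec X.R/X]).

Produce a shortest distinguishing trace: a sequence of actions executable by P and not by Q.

db

Reachable graph of P (3 states):
  u0 = rec X. d.b.(d.0)\{b,c,d}\{a,d} + d.X :: —d→ u0, —d→ u1
  u1 = b.(d.0)\{b,c,d}\{a,d} :: —b→ u2
  u2 = (d.0)\{b,c,d}\{a,d} :: (no moves)
Reachable graph of Q (3 states):
  v0 = rec X. a.b.(d.0)\{b,c,d}\{a,d} + d.X :: —a→ v1, —d→ v0
  v1 = b.(d.0)\{b,c,d}\{a,d} :: —b→ v2
  v2 = (d.0)\{b,c,d}\{a,d} :: (no moves)
Run σ = ⟨db⟩ on P: start {u0}
  after d @ step 1: {u0, u1}
  after b @ step 2: {u2}
  — P admits the full trace.
Run σ = ⟨db⟩ on Q: start {v0}
  after d @ step 1: {v0}
  after b @ step 2: ∅  — Q cannot continue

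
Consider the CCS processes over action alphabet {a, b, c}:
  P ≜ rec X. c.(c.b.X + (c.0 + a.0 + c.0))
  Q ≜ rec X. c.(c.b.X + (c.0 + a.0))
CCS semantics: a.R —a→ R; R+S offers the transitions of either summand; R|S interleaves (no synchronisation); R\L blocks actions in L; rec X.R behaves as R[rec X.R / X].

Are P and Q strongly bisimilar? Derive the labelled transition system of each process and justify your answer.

Reachable graph of P (4 states):
  m0 = rec X. c.(c.b.X + (c.0 + a.0 + c.0)) ⊢ -c-> m1
  m1 = c.b.(rec X. c.(c.b.X + (c.0 + a.0 + c.0))) + (c.0 + a.0 + c.0) ⊢ -a-> m2, -c-> m2, -c-> m3
  m2 = 0 ⊢ ∅
  m3 = b.(rec X. c.(c.b.X + (c.0 + a.0 + c.0))) ⊢ -b-> m0
Reachable graph of Q (4 states):
  n0 = rec X. c.(c.b.X + (c.0 + a.0)) ⊢ -c-> n1
  n1 = c.b.(rec X. c.(c.b.X + (c.0 + a.0))) + (c.0 + a.0) ⊢ -a-> n2, -c-> n2, -c-> n3
  n2 = 0 ⊢ ∅
  n3 = b.(rec X. c.(c.b.X + (c.0 + a.0))) ⊢ -b-> n0
Partition-refinement fixed point:
  B0 = {m0, n0}
  B1 = {m1, n1}
  B2 = {m2, n2}
  B3 = {m3, n3}
m0 ∈ B0, n0 ∈ B0 → same block

P ~ Q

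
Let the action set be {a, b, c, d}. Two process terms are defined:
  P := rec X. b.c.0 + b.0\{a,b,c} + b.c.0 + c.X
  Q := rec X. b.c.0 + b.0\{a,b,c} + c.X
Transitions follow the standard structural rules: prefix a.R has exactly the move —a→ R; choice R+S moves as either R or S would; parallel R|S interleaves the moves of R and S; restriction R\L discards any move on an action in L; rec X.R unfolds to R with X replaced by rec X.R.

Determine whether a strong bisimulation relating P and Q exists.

P ~ Q

LTS(P): 4 reachable states
  p0 = rec X. b.c.0 + b.0\{a,b,c} + b.c.0 + c.X :: ··b··> p1, ··b··> p2, ··c··> p0
  p1 = 0\{a,b,c} :: ·
  p2 = c.0 :: ··c··> p3
  p3 = 0 :: ·
LTS(Q): 4 reachable states
  q0 = rec X. b.c.0 + b.0\{a,b,c} + c.X :: ··b··> q1, ··b··> q2, ··c··> q0
  q1 = 0\{a,b,c} :: ·
  q2 = c.0 :: ··c··> q3
  q3 = 0 :: ·
Coarsest stable partition (strong bisimilarity classes):
  B0 = {p0, q0}
  B1 = {p1, p3, q1, q3}
  B2 = {p2, q2}
p0 ∈ B0, q0 ∈ B0 → same block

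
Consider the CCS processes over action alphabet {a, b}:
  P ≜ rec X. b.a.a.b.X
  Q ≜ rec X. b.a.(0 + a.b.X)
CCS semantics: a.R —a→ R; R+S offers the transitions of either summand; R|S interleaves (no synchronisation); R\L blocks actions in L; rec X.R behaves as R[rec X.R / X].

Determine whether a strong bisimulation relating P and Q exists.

bisimilar

LTS(P): 4 reachable states
  p0 = rec X. b.a.a.b.X has moves ··b··> p1
  p1 = a.a.b.(rec X. b.a.a.b.X) has moves ··a··> p2
  p2 = a.b.(rec X. b.a.a.b.X) has moves ··a··> p3
  p3 = b.(rec X. b.a.a.b.X) has moves ··b··> p0
LTS(Q): 4 reachable states
  q0 = rec X. b.a.(0 + a.b.X) has moves ··b··> q1
  q1 = a.(0 + a.b.(rec X. b.a.(0 + a.b.X))) has moves ··a··> q2
  q2 = 0 + a.b.(rec X. b.a.(0 + a.b.X)) has moves ··a··> q3
  q3 = b.(rec X. b.a.(0 + a.b.X)) has moves ··b··> q0
Partition-refinement fixed point:
  B0 = {p0, q0}
  B1 = {p1, q1}
  B2 = {p2, q2}
  B3 = {p3, q3}
p0 ∈ B0, q0 ∈ B0 → same block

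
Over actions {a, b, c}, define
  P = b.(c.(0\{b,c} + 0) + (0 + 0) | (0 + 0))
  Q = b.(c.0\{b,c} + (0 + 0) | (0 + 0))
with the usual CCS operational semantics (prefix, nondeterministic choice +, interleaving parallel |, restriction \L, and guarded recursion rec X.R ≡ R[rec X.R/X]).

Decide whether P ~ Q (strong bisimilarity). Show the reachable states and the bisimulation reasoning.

LTS(P): 3 reachable states
  p0 = b.(c.(0\{b,c} + 0) + (0 + 0) | (0 + 0)) ⊢ --b--▸ p1
  p1 = c.(0\{b,c} + 0) + (0 + 0) | (0 + 0) ⊢ --c--▸ p2
  p2 = 0\{b,c} + 0 ⊢ deadlocked
LTS(Q): 3 reachable states
  q0 = b.(c.0\{b,c} + (0 + 0) | (0 + 0)) ⊢ --b--▸ q1
  q1 = c.0\{b,c} + (0 + 0) | (0 + 0) ⊢ --c--▸ q2
  q2 = 0\{b,c} ⊢ deadlocked
Bisimilarity quotient blocks:
  B0 = {p0, q0}
  B1 = {p1, q1}
  B2 = {p2, q2}
p0 ∈ B0, q0 ∈ B0 → same block

bisimilar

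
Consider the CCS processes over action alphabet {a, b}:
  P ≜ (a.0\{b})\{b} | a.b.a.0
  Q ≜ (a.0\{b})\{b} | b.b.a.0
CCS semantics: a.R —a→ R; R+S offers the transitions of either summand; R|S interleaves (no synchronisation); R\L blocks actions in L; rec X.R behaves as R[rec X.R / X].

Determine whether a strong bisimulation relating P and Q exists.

P ≁ Q

LTS(P): 8 reachable states
  u0 = (a.0\{b})\{b} | a.b.a.0 :: =a=> u1, =a=> u2
  u1 = (a.0\{b})\{b} | b.a.0 :: =a=> u3, =b=> u4
  u2 = 0\{b}\{b} | a.b.a.0 :: =a=> u3
  u3 = 0\{b}\{b} | b.a.0 :: =b=> u5
  u4 = (a.0\{b})\{b} | a.0 :: =a=> u5, =a=> u6
  u5 = 0\{b}\{b} | a.0 :: =a=> u7
  u6 = (a.0\{b})\{b} | 0 :: =a=> u7
  u7 = 0\{b}\{b} | 0 :: stopped
LTS(Q): 8 reachable states
  v0 = (a.0\{b})\{b} | b.b.a.0 :: =a=> v1, =b=> v2
  v1 = 0\{b}\{b} | b.b.a.0 :: =b=> v3
  v2 = (a.0\{b})\{b} | b.a.0 :: =a=> v3, =b=> v4
  v3 = 0\{b}\{b} | b.a.0 :: =b=> v5
  v4 = (a.0\{b})\{b} | a.0 :: =a=> v5, =a=> v6
  v5 = 0\{b}\{b} | a.0 :: =a=> v7
  v6 = (a.0\{b})\{b} | 0 :: =a=> v7
  v7 = 0\{b}\{b} | 0 :: stopped
Coarsest stable partition (strong bisimilarity classes):
  B0 = {u0}
  B1 = {u2}
  B2 = {u3, v3}
  B3 = {u5, u6, v5, v6}
  B4 = {u7, v7}
  B5 = {u1, v2}
  B6 = {u4, v4}
  B7 = {v0}
  B8 = {v1}
u0 ∈ B0, v0 ∈ B7 → different blocks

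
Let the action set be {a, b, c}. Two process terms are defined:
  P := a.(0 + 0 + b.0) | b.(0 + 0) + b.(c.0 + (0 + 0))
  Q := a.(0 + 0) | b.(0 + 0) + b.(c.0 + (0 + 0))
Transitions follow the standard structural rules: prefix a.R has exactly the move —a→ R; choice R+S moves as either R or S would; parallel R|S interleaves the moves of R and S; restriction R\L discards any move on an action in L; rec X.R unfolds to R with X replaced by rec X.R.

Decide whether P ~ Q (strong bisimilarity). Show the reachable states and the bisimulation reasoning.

Reachable graph of P (8 states):
  s0 = a.(0 + 0 + b.0) | b.(0 + 0) + b.(c.0 + (0 + 0)) → --a--▸ s1, --b--▸ s2, --b--▸ s3
  s1 = (0 + 0 + b.0) | b.(0 + 0) → --b--▸ s4, --b--▸ s5
  s2 = a.(0 + 0 + b.0) | (0 + 0) → --a--▸ s4
  s3 = c.0 + (0 + 0) → --c--▸ s6
  s4 = (0 + 0 + b.0) | (0 + 0) → --b--▸ s7
  s5 = 0 | b.(0 + 0) → --b--▸ s7
  s6 = 0 → stopped
  s7 = 0 | (0 + 0) → stopped
Reachable graph of Q (6 states):
  t0 = a.(0 + 0) | b.(0 + 0) + b.(c.0 + (0 + 0)) → --a--▸ t1, --b--▸ t2, --b--▸ t3
  t1 = (0 + 0) | b.(0 + 0) → --b--▸ t4
  t2 = a.(0 + 0) | (0 + 0) → --a--▸ t4
  t3 = c.0 + (0 + 0) → --c--▸ t5
  t4 = (0 + 0) | (0 + 0) → stopped
  t5 = 0 → stopped
Coarsest stable partition (strong bisimilarity classes):
  B0 = {s0}
  B1 = {s1}
  B2 = {s4, s5, t1}
  B3 = {s6, s7, t4, t5}
  B4 = {s2}
  B5 = {s3, t3}
  B6 = {t0}
  B7 = {t2}
s0 ∈ B0, t0 ∈ B6 → different blocks

P ≁ Q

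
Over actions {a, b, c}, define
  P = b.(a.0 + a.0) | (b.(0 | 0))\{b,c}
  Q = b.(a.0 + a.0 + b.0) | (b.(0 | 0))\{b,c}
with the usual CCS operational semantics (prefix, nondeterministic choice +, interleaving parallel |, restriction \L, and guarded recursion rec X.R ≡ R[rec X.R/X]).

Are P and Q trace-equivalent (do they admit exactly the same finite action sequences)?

NO — witness ⟨bb⟩

Reachable graph of P (3 states):
  m0 = b.(a.0 + a.0) | (b.(0 | 0))\{b,c} :: —b→ m1
  m1 = (a.0 + a.0) | (b.(0 | 0))\{b,c} :: —a→ m2
  m2 = 0 | (b.(0 | 0))\{b,c} :: deadlocked
Reachable graph of Q (3 states):
  n0 = b.(a.0 + a.0 + b.0) | (b.(0 | 0))\{b,c} :: —b→ n1
  n1 = (a.0 + a.0 + b.0) | (b.(0 | 0))\{b,c} :: —a→ n2, —b→ n2
  n2 = 0 | (b.(0 | 0))\{b,c} :: deadlocked
Executing bb from Q (initial set {n0}):
  step 1 (b): {n1}
  step 2 (b): {n2}
  — Q admits the full trace.
Executing bb from P (initial set {m0}):
  step 1 (b): {m1}
  step 2 (b): ∅ (P stuck)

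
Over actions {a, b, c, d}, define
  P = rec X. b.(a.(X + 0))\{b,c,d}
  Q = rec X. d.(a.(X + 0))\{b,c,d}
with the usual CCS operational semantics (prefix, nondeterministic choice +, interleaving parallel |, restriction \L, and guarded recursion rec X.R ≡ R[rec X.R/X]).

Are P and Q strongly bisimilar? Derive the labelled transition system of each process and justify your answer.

Reachable graph of P (3 states):
  u0 = rec X. b.(a.(X + 0))\{b,c,d} → -b-> u1
  u1 = (a.((rec X. b.(a.(X + 0))\{b,c,d}) + 0))\{b,c,d} → -a-> u2
  u2 = ((rec X. b.(a.(X + 0))\{b,c,d}) + 0)\{b,c,d} → deadlocked
Reachable graph of Q (3 states):
  v0 = rec X. d.(a.(X + 0))\{b,c,d} → -d-> v1
  v1 = (a.((rec X. d.(a.(X + 0))\{b,c,d}) + 0))\{b,c,d} → -a-> v2
  v2 = ((rec X. d.(a.(X + 0))\{b,c,d}) + 0)\{b,c,d} → deadlocked
Coarsest stable partition (strong bisimilarity classes):
  B0 = {u0}
  B1 = {u1, v1}
  B2 = {u2, v2}
  B3 = {v0}
u0 ∈ B0, v0 ∈ B3 → different blocks

not bisimilar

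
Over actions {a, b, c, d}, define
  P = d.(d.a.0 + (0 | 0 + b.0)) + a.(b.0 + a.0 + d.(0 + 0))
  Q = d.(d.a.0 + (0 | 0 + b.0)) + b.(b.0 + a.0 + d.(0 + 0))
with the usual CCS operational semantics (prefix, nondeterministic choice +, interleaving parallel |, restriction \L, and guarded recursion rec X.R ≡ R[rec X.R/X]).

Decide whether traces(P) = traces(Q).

LTS(P): 6 reachable states
  m0 = d.(d.a.0 + (0 | 0 + b.0)) + a.(b.0 + a.0 + d.(0 + 0)) has moves =a=> m1, =d=> m2
  m1 = b.0 + a.0 + d.(0 + 0) has moves =a=> m3, =b=> m3, =d=> m4
  m2 = d.a.0 + (0 | 0 + b.0) has moves =b=> m3, =d=> m5
  m3 = 0 has moves (no moves)
  m4 = 0 + 0 has moves (no moves)
  m5 = a.0 has moves =a=> m3
LTS(Q): 6 reachable states
  n0 = d.(d.a.0 + (0 | 0 + b.0)) + b.(b.0 + a.0 + d.(0 + 0)) has moves =b=> n1, =d=> n2
  n1 = b.0 + a.0 + d.(0 + 0) has moves =a=> n3, =b=> n3, =d=> n4
  n2 = d.a.0 + (0 | 0 + b.0) has moves =b=> n3, =d=> n5
  n3 = 0 has moves (no moves)
  n4 = 0 + 0 has moves (no moves)
  n5 = a.0 has moves =a=> n3
Executing a from P (initial set {m0}):
  step 1 (a): {m1}
  P completes σ.
Executing a from Q (initial set {n0}):
  step 1 (a): ∅  — Q cannot continue

trace-distinct — witness ⟨a⟩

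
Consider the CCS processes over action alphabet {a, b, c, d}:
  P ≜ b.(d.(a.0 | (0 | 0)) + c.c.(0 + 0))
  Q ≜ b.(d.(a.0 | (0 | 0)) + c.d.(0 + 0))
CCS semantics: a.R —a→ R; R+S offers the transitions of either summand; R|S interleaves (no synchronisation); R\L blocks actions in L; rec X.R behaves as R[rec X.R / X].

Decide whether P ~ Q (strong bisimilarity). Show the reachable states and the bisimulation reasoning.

LTS(P): 6 reachable states
  s0 = b.(d.(a.0 | (0 | 0)) + c.c.(0 + 0)) → ··b··> s1
  s1 = d.(a.0 | (0 | 0)) + c.c.(0 + 0) → ··c··> s2, ··d··> s3
  s2 = c.(0 + 0) → ··c··> s4
  s3 = a.0 | (0 | 0) → ··a··> s5
  s4 = 0 + 0 → (no moves)
  s5 = 0 | (0 | 0) → (no moves)
LTS(Q): 6 reachable states
  t0 = b.(d.(a.0 | (0 | 0)) + c.d.(0 + 0)) → ··b··> t1
  t1 = d.(a.0 | (0 | 0)) + c.d.(0 + 0) → ··c··> t2, ··d··> t3
  t2 = d.(0 + 0) → ··d··> t4
  t3 = a.0 | (0 | 0) → ··a··> t5
  t4 = 0 + 0 → (no moves)
  t5 = 0 | (0 | 0) → (no moves)
Partition-refinement fixed point:
  B0 = {s0}
  B1 = {s1}
  B2 = {s3, t3}
  B3 = {s4, s5, t4, t5}
  B4 = {s2}
  B5 = {t0}
  B6 = {t1}
  B7 = {t2}
s0 ∈ B0, t0 ∈ B5 → different blocks

NO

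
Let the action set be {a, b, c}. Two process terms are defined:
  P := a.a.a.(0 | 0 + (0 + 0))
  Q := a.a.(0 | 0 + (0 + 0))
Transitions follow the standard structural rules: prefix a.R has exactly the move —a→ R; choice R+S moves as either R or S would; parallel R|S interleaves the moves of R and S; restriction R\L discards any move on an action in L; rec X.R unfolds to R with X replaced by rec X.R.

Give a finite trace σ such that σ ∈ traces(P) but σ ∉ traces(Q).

LTS(P): 4 reachable states
  p0 = a.a.a.(0 | 0 + (0 + 0)) :: --a--▸ p1
  p1 = a.a.(0 | 0 + (0 + 0)) :: --a--▸ p2
  p2 = a.(0 | 0 + (0 + 0)) :: --a--▸ p3
  p3 = 0 | 0 + (0 + 0) :: ·
LTS(Q): 3 reachable states
  q0 = a.a.(0 | 0 + (0 + 0)) :: --a--▸ q1
  q1 = a.(0 | 0 + (0 + 0)) :: --a--▸ q2
  q2 = 0 | 0 + (0 + 0) :: ·
Run σ = ⟨aaa⟩ on P: start {p0}
  after a @ step 1: {p1}
  after a @ step 2: {p2}
  after a @ step 3: {p3}
  P completes σ.
Run σ = ⟨aaa⟩ on Q: start {q0}
  after a @ step 1: {q1}
  after a @ step 2: {q2}
  after a @ step 3: no successor for Q

aaa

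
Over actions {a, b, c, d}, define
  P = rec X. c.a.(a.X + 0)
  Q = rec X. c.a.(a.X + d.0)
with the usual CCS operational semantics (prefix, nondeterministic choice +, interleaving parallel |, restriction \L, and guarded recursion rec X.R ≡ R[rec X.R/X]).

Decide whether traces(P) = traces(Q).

LTS(P): 3 reachable states
  s0 = rec X. c.a.(a.X + 0) | =c=> s1
  s1 = a.(a.(rec X. c.a.(a.X + 0)) + 0) | =a=> s2
  s2 = a.(rec X. c.a.(a.X + 0)) + 0 | =a=> s0
LTS(Q): 4 reachable states
  t0 = rec X. c.a.(a.X + d.0) | =c=> t1
  t1 = a.(a.(rec X. c.a.(a.X + d.0)) + d.0) | =a=> t2
  t2 = a.(rec X. c.a.(a.X + d.0)) + d.0 | =a=> t0, =d=> t3
  t3 = 0 | ·
Run σ = ⟨cad⟩ on Q: start {t0}
  after c @ step 1: {t1}
  after a @ step 2: {t2}
  after d @ step 3: {t3}
  — Q admits the full trace.
Run σ = ⟨cad⟩ on P: start {s0}
  after c @ step 1: {s1}
  after a @ step 2: {s2}
  after d @ step 3: ∅ (P stuck)

trace-distinct — witness ⟨cad⟩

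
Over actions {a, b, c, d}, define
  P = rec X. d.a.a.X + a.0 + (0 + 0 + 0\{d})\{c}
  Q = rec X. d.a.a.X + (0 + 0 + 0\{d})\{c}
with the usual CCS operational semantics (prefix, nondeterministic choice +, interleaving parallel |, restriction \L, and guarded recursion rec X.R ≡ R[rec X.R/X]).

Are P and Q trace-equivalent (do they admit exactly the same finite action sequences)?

Reachable graph of P (4 states):
  s0 = rec X. d.a.a.X + a.0 + (0 + 0 + 0\{d})\{c} → -a-> s1, -d-> s2
  s1 = 0 → stopped
  s2 = a.a.(rec X. d.a.a.X + a.0 + (0 + 0 + 0\{d})\{c}) → -a-> s3
  s3 = a.(rec X. d.a.a.X + a.0 + (0 + 0 + 0\{d})\{c}) → -a-> s0
Reachable graph of Q (3 states):
  t0 = rec X. d.a.a.X + (0 + 0 + 0\{d})\{c} → -d-> t1
  t1 = a.a.(rec X. d.a.a.X + (0 + 0 + 0\{d})\{c}) → -a-> t2
  t2 = a.(rec X. d.a.a.X + (0 + 0 + 0\{d})\{c}) → -a-> t0
Executing a from P (initial set {s0}):
  [1] a ⇒ {s1}
  ✓ P
Executing a from Q (initial set {t0}):
  [1] a ⇒ no successor for Q

trace-distinct — witness ⟨a⟩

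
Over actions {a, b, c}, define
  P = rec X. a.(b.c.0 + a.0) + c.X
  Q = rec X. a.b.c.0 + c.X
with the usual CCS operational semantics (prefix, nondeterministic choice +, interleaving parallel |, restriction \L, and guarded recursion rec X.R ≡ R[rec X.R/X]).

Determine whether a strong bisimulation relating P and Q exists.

Reachable graph of P (4 states):
  m0 = rec X. a.(b.c.0 + a.0) + c.X ⊢ --a--▸ m1, --c--▸ m0
  m1 = b.c.0 + a.0 ⊢ --a--▸ m2, --b--▸ m3
  m2 = 0 ⊢ (no moves)
  m3 = c.0 ⊢ --c--▸ m2
Reachable graph of Q (4 states):
  n0 = rec X. a.b.c.0 + c.X ⊢ --a--▸ n1, --c--▸ n0
  n1 = b.c.0 ⊢ --b--▸ n2
  n2 = c.0 ⊢ --c--▸ n3
  n3 = 0 ⊢ (no moves)
Coarsest stable partition (strong bisimilarity classes):
  B0 = {m0}
  B1 = {m1}
  B2 = {m2, n3}
  B3 = {m3, n2}
  B4 = {n0}
  B5 = {n1}
m0 ∈ B0, n0 ∈ B4 → different blocks

P ≁ Q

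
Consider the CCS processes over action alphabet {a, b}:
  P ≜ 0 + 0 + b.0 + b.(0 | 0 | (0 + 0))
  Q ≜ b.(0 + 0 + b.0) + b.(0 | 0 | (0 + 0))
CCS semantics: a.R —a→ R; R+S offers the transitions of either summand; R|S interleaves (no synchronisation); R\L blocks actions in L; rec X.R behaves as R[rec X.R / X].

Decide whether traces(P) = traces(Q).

LTS(P): 3 reachable states
  u0 = 0 + 0 + b.0 + b.(0 | 0 | (0 + 0)) :: —b→ u1, —b→ u2
  u1 = 0 :: ∅
  u2 = 0 | 0 | (0 + 0) :: ∅
LTS(Q): 4 reachable states
  v0 = b.(0 + 0 + b.0) + b.(0 | 0 | (0 + 0)) :: —b→ v1, —b→ v2
  v1 = 0 + 0 + b.0 :: —b→ v3
  v2 = 0 | 0 | (0 + 0) :: ∅
  v3 = 0 :: ∅
Executing bb from Q (initial set {v0}):
  after b @ step 1: {v1, v2}
  after b @ step 2: {v3}
  ✓ Q
Executing bb from P (initial set {u0}):
  after b @ step 1: {u1, u2}
  after b @ step 2: no successor for P

NO — witness ⟨bb⟩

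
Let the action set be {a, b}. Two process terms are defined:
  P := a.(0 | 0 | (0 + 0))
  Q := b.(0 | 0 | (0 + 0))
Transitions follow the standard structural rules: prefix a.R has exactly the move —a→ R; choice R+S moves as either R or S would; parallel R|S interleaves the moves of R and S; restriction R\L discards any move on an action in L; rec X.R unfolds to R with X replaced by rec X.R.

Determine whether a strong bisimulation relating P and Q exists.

not bisimilar

LTS(P): 2 reachable states
  u0 = a.(0 | 0 | (0 + 0)) has moves ··a··> u1
  u1 = 0 | 0 | (0 + 0) has moves ∅
LTS(Q): 2 reachable states
  v0 = b.(0 | 0 | (0 + 0)) has moves ··b··> v1
  v1 = 0 | 0 | (0 + 0) has moves ∅
Partition-refinement fixed point:
  B0 = {u0}
  B1 = {u1, v1}
  B2 = {v0}
u0 ∈ B0, v0 ∈ B2 → different blocks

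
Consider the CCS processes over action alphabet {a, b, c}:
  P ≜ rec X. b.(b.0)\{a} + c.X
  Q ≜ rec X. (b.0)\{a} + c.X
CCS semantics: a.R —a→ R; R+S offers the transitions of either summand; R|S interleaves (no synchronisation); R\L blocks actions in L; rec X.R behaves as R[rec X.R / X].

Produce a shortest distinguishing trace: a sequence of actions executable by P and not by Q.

P's transition system — 3 states:
  m0 = rec X. b.(b.0)\{a} + c.X has moves —b→ m1, —c→ m0
  m1 = (b.0)\{a} has moves —b→ m2
  m2 = 0\{a} has moves ·
Q's transition system — 2 states:
  n0 = rec X. (b.0)\{a} + c.X has moves —b→ n1, —c→ n0
  n1 = 0\{a} has moves ·
Trace ⟨bb⟩ through P, begin at {m0}:
  after b @ step 1: {m1}
  after b @ step 2: {m2}
  — P admits the full trace.
Trace ⟨bb⟩ through Q, begin at {n0}:
  after b @ step 1: {n1}
  after b @ step 2: ∅  — Q cannot continue

bb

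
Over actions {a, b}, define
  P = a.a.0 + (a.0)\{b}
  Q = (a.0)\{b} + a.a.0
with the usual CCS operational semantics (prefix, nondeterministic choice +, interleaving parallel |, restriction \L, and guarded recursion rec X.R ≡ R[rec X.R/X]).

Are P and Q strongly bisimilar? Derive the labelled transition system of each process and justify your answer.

Reachable graph of P (4 states):
  p0 = a.a.0 + (a.0)\{b} has moves ··a··> p1, ··a··> p2
  p1 = 0\{b} has moves ·
  p2 = a.0 has moves ··a··> p3
  p3 = 0 has moves ·
Reachable graph of Q (4 states):
  q0 = (a.0)\{b} + a.a.0 has moves ··a··> q1, ··a··> q2
  q1 = 0\{b} has moves ·
  q2 = a.0 has moves ··a··> q3
  q3 = 0 has moves ·
Partition-refinement fixed point:
  B0 = {p0, q0}
  B1 = {p1, p3, q1, q3}
  B2 = {p2, q2}
p0 ∈ B0, q0 ∈ B0 → same block

bisimilar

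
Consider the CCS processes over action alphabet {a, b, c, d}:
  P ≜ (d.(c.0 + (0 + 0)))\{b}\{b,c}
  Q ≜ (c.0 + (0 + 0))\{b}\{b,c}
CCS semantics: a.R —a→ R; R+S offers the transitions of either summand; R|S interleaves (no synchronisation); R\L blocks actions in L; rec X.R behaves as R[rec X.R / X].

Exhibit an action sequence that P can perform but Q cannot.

d

P's transition system — 2 states:
  p0 = (d.(c.0 + (0 + 0)))\{b}\{b,c} has moves —d→ p1
  p1 = (c.0 + (0 + 0))\{b}\{b,c} has moves ·
Q's transition system — 1 states:
  q0 = (c.0 + (0 + 0))\{b}\{b,c} has moves ·
Run σ = ⟨d⟩ on P: start {p0}
  step 1 (d): {p1}
  — P admits the full trace.
Run σ = ⟨d⟩ on Q: start {q0}
  step 1 (d): ∅  — Q cannot continue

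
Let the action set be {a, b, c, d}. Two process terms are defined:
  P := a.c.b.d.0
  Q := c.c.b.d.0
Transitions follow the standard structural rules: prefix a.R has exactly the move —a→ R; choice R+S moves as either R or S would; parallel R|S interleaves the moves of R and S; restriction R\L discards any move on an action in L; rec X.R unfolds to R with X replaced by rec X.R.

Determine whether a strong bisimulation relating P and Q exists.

P ≁ Q

Reachable graph of P (5 states):
  p0 = a.c.b.d.0 ⊢ -a-> p1
  p1 = c.b.d.0 ⊢ -c-> p2
  p2 = b.d.0 ⊢ -b-> p3
  p3 = d.0 ⊢ -d-> p4
  p4 = 0 ⊢ ∅
Reachable graph of Q (5 states):
  q0 = c.c.b.d.0 ⊢ -c-> q1
  q1 = c.b.d.0 ⊢ -c-> q2
  q2 = b.d.0 ⊢ -b-> q3
  q3 = d.0 ⊢ -d-> q4
  q4 = 0 ⊢ ∅
Bisimilarity quotient blocks:
  B0 = {p0}
  B1 = {p1, q1}
  B2 = {p2, q2}
  B3 = {p3, q3}
  B4 = {p4, q4}
  B5 = {q0}
p0 ∈ B0, q0 ∈ B5 → different blocks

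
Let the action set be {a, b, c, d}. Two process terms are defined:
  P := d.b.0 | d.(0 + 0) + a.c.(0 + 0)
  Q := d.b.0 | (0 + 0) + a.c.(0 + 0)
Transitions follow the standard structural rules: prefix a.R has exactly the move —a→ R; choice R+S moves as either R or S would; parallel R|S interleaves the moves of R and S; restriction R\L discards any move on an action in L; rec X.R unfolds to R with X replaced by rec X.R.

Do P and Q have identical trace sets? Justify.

LTS(P): 8 reachable states
  s0 = d.b.0 | d.(0 + 0) + a.c.(0 + 0) | --a--▸ s1, --d--▸ s2, --d--▸ s3
  s1 = c.(0 + 0) | --c--▸ s4
  s2 = b.0 | d.(0 + 0) | --b--▸ s5, --d--▸ s6
  s3 = d.b.0 | (0 + 0) | --d--▸ s6
  s4 = 0 + 0 | stopped
  s5 = 0 | d.(0 + 0) | --d--▸ s7
  s6 = b.0 | (0 + 0) | --b--▸ s7
  s7 = 0 | (0 + 0) | stopped
LTS(Q): 5 reachable states
  t0 = d.b.0 | (0 + 0) + a.c.(0 + 0) | --a--▸ t1, --d--▸ t2
  t1 = c.(0 + 0) | --c--▸ t3
  t2 = b.0 | (0 + 0) | --b--▸ t4
  t3 = 0 + 0 | stopped
  t4 = 0 | (0 + 0) | stopped
Trace ⟨dd⟩ through P, begin at {s0}:
  [1] d ⇒ {s2, s3}
  [2] d ⇒ {s6}
  P completes σ.
Trace ⟨dd⟩ through Q, begin at {t0}:
  [1] d ⇒ {t2}
  [2] d ⇒ ∅  — Q cannot continue

trace-distinct — witness ⟨dd⟩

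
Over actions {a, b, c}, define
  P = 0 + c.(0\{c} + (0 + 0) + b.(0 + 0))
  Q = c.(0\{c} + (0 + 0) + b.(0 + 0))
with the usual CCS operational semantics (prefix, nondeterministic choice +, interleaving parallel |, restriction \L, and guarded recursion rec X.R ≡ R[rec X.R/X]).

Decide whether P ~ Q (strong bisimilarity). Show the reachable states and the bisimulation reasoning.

P's transition system — 3 states:
  u0 = 0 + c.(0\{c} + (0 + 0) + b.(0 + 0)) → —c→ u1
  u1 = 0\{c} + (0 + 0) + b.(0 + 0) → —b→ u2
  u2 = 0 + 0 → (no moves)
Q's transition system — 3 states:
  v0 = c.(0\{c} + (0 + 0) + b.(0 + 0)) → —c→ v1
  v1 = 0\{c} + (0 + 0) + b.(0 + 0) → —b→ v2
  v2 = 0 + 0 → (no moves)
Bisimilarity quotient blocks:
  B0 = {u0, v0}
  B1 = {u1, v1}
  B2 = {u2, v2}
u0 ∈ B0, v0 ∈ B0 → same block

bisimilar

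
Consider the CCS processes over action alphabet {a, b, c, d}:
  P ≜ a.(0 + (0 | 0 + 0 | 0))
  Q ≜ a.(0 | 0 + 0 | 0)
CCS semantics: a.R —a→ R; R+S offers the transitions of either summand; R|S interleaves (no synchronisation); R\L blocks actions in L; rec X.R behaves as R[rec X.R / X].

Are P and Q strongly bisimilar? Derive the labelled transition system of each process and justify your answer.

YES

LTS(P): 2 reachable states
  m0 = a.(0 + (0 | 0 + 0 | 0)) has moves --a--▸ m1
  m1 = 0 + (0 | 0 + 0 | 0) has moves ·
LTS(Q): 2 reachable states
  n0 = a.(0 | 0 + 0 | 0) has moves --a--▸ n1
  n1 = 0 | 0 + 0 | 0 has moves ·
Bisimilarity quotient blocks:
  B0 = {m0, n0}
  B1 = {m1, n1}
m0 ∈ B0, n0 ∈ B0 → same block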